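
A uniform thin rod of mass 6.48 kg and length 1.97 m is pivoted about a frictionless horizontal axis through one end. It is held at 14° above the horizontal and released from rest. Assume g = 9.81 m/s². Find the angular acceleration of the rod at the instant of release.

α ≈ 7.25 rad/s²

About the pivot, I = (1/3)ML² = (1/3)(6.48)(1.97)² = 8.383 kg·m².
The weight acts at the center, a distance L/2 = 0.9850 m from the pivot; τ = Mg(L/2) cos 14° = 60.76 N·m.
α = τ/I = 60.76/8.383 = 7.248 rad/s².
(Equivalently α = (3g/(2L)) cos 14° = 7.248 rad/s².)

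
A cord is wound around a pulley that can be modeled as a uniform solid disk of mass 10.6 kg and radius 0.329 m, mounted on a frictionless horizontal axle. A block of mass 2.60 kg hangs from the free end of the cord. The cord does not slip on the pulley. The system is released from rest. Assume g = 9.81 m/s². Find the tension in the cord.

I = ½MR² = (1/2)(10.6)(0.329)² = 0.5737 kg·m².
Block: mg − T = ma. Pulley: TR = Iα. No-slip: a = αR, so T = (I/R²)a = 5.300·a.
Then mg = (m + 5.300)a, so a = (2.60)(9.81)/(2.60 + 5.300) = 3.229 m/s².
T = 5.300·a = 17.11 N.

T ≈ 17.1 N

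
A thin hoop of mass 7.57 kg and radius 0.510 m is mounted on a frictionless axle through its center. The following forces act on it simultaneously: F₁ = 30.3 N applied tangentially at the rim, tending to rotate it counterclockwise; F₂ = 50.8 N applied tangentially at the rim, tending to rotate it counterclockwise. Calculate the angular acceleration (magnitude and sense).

α ≈ 21.0 rad/s², counterclockwise

I = MR² = (7.57)(0.510)² = 1.969 kg·m².
Taking counterclockwise as positive: τ₁ = +(30.3)(0.510) = +15.45 N·m; τ₂ = +(50.8)(0.510) = +25.91 N·m.
Net torque τ = 41.36 N·m.
α = τ/I = 41.36/1.969 = 21.01 rad/s².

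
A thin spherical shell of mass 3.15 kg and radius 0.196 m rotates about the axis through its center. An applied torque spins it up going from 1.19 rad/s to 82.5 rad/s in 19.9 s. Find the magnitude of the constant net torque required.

τ ≈ 0.330 N·m

I = (2/3)MR² = (2/3)(3.15)(0.196)² = 0.08067 kg·m².
α = Δω/Δt = (82.5 − 1.19)/19.9 = 4.086 rad/s².
τ = Iα = (0.08067)(4.086) = 0.3296 N·m.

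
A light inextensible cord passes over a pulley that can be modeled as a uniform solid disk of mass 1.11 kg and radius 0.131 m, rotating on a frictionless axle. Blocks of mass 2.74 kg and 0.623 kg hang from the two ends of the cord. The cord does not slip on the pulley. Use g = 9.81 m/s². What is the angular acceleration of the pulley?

I = ½MR² = (1/2)(1.11)(0.131)² = 0.009524 kg·m².
Heavier block: m₁g − T₁ = m₁a. Lighter block: T₂ − m₂g = m₂a.
Pulley: (T₁ − T₂)R = Iα = I(a/R), so T₁ − T₂ = (I/R²)a = (1/2)M_p a = 0.5550·a.
Adding the three: (m₁ − m₂)g = (m₁ + m₂ + 0.5550)a, so a = (2.74 − 0.623)(9.81)/(2.74 + 0.623 + 0.5550) = 5.301 m/s².
α = a/R = 5.301/0.131 = 40.46 rad/s².

α ≈ 40.5 rad/s²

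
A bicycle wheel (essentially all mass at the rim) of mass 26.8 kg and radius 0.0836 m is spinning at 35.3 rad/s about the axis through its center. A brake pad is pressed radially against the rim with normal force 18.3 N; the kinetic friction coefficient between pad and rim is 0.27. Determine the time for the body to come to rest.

t ≈ 16.0 s

I = MR² = (26.8)(0.0836)² = 0.1873 kg·m².
Friction force f = μN = (0.27)(18.3) = 4.941 N at the rim; torque magnitude τ = fR = 0.4131 N·m, opposing ω.
|α| = τ/I = 0.4131/0.1873 = 2.205 rad/s² (deceleration).
0 = ω₀ − |α|t ⇒ t = ω₀/|α| = 35.3/2.205 = 16.01 s.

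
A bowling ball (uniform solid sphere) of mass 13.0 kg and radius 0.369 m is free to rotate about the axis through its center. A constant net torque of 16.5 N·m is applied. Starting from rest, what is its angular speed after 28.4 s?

I = (2/5)MR² = (2/5)(13.0)(0.369)² = 0.7080 kg·m².
α = τ/I = 16.5/0.7080 = 23.30 rad/s².
ω = ω₀ + αt = 0 + (23.30)(28.4) = 661.8 rad/s.

ω ≈ 662 rad/s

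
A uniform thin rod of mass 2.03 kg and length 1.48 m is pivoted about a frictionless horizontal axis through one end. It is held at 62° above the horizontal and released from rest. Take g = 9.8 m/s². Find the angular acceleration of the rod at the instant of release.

About the pivot, I = (1/3)ML² = (1/3)(2.03)(1.48)² = 1.482 kg·m².
The weight acts at the center, a distance L/2 = 0.7400 m from the pivot; τ = Mg(L/2) cos 62° = 6.911 N·m.
α = τ/I = 6.911/1.482 = 4.663 rad/s².
(Equivalently α = (3g/(2L)) cos 62° = 4.663 rad/s².)

α ≈ 4.66 rad/s²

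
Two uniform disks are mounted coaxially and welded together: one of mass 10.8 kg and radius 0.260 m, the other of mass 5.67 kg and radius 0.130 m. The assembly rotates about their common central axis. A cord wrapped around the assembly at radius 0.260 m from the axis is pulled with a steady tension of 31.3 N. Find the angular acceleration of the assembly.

I = ½M₁R₁² + ½M₂R₂² = ½(10.8)(0.260)² + ½(5.67)(0.130)² = 0.4130 kg·m².
τ = F r = (31.3)(0.260) = 8.138 N·m.
α = τ/I = 8.138/0.4130 = 19.71 rad/s².

α ≈ 19.7 rad/s²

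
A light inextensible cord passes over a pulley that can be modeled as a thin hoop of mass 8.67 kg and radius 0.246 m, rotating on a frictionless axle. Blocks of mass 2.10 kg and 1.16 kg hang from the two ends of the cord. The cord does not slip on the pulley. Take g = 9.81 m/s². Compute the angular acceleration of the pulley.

α ≈ 3.14 rad/s²

I = MR² = (8.67)(0.246)² = 0.5247 kg·m².
Heavier block: m₁g − T₁ = m₁a. Lighter block: T₂ − m₂g = m₂a.
Pulley: (T₁ − T₂)R = Iα = I(a/R), so T₁ − T₂ = (I/R²)a = 1·M_p a = 8.670·a.
Adding the three: (m₁ − m₂)g = (m₁ + m₂ + 8.670)a, so a = (2.10 − 1.16)(9.81)/(2.10 + 1.16 + 8.670) = 0.7730 m/s².
α = a/R = 0.7730/0.246 = 3.142 rad/s².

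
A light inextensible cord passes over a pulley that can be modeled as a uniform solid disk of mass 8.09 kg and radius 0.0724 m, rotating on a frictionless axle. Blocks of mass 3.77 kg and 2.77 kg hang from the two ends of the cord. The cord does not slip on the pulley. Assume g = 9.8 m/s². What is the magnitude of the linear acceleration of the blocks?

a ≈ 0.926 m/s²

I = ½MR² = (1/2)(8.09)(0.0724)² = 0.02120 kg·m².
Heavier block: m₁g − T₁ = m₁a. Lighter block: T₂ − m₂g = m₂a.
Pulley: (T₁ − T₂)R = Iα = I(a/R), so T₁ − T₂ = (I/R²)a = (1/2)M_p a = 4.045·a.
Adding the three: (m₁ − m₂)g = (m₁ + m₂ + 4.045)a, so a = (3.77 − 2.77)(9.8)/(3.77 + 2.77 + 4.045) = 0.9258 m/s².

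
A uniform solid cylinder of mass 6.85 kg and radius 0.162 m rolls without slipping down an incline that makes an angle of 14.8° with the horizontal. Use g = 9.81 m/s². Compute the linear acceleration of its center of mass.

a ≈ 1.67 m/s²

Translation along the incline: Mg sinθ − f = Ma.
Rotation about the center: fR = Iα with I = ½MR². No-slip gives a = αR, so f = (I/R²)a = (1/2)M a.
Substituting: Mg sinθ = (1 + 0.5000)Ma, so a = g sinθ/(1 + 0.5000) = (9.81) sin 14.8° / 1.500 = 1.671 m/s².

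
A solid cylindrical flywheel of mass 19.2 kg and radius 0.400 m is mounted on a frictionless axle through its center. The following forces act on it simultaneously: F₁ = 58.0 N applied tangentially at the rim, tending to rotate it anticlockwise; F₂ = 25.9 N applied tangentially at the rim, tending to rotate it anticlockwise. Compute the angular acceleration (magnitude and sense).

α ≈ 21.8 rad/s², anticlockwise

I = ½MR² = (1/2)(19.2)(0.400)² = 1.536 kg·m².
Taking anticlockwise as positive: τ₁ = +(58.0)(0.400) = +23.20 N·m; τ₂ = +(25.9)(0.400) = +10.36 N·m.
Net torque τ = 33.56 N·m.
α = τ/I = 33.56/1.536 = 21.85 rad/s².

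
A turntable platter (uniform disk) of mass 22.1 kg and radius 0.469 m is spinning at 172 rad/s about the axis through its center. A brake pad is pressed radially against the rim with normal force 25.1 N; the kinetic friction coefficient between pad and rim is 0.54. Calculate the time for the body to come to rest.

t ≈ 65.8 s

I = ½MR² = (1/2)(22.1)(0.469)² = 2.431 kg·m².
Friction force f = μN = (0.54)(25.1) = 13.55 N at the rim; torque magnitude τ = fR = 6.357 N·m, opposing ω.
|α| = τ/I = 6.357/2.431 = 2.615 rad/s² (deceleration).
0 = ω₀ − |α|t ⇒ t = ω₀/|α| = 172/2.615 = 65.77 s.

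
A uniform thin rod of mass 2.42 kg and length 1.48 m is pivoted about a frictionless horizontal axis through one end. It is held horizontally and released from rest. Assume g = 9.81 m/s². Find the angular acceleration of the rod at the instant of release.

About the pivot, I = (1/3)ML² = (1/3)(2.42)(1.48)² = 1.767 kg·m².
The weight acts at the center, a distance L/2 = 0.7400 m from the pivot; τ = Mg(L/2) = 17.57 N·m.
α = τ/I = 17.57/1.767 = 9.943 rad/s².

α ≈ 9.94 rad/s²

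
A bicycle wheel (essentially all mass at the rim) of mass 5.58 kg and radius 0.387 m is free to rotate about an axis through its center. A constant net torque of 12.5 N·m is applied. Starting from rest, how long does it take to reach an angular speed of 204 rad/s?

I = MR² = (5.58)(0.387)² = 0.8357 kg·m².
α = τ/I = 12.5/0.8357 = 14.96 rad/s².
ω = αt ⇒ t = ω/α = 204/14.96 = 13.64 s.

t ≈ 13.6 s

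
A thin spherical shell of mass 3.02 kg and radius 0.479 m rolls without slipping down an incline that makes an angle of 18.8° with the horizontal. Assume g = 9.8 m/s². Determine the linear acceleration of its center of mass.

a ≈ 1.89 m/s²

Translation along the incline: Mg sinθ − f = Ma.
Rotation about the center: fR = Iα with I = (2/3)MR². No-slip gives a = αR, so f = (I/R²)a = (2/3)M a.
Substituting: Mg sinθ = (1 + 0.6667)Ma, so a = g sinθ/(1 + 0.6667) = (9.8) sin 18.8° / 1.667 = 1.895 m/s².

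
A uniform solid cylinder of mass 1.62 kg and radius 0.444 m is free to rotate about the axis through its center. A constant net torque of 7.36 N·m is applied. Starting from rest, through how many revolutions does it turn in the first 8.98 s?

I = ½MR² = (1/2)(1.62)(0.444)² = 0.1597 kg·m².
α = τ/I = 7.36/0.1597 = 46.09 rad/s².
θ = ½αt² = ½(46.09)(8.98)² = 1858 rad.
Revolutions = θ/(2π) = 295.8.

≈ 296 revolutions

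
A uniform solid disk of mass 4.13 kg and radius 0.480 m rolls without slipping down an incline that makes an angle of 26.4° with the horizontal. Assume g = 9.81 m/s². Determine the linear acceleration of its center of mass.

a ≈ 2.91 m/s²

Translation along the incline: Mg sinθ − f = Ma.
Rotation about the center: fR = Iα with I = ½MR². No-slip gives a = αR, so f = (I/R²)a = (1/2)M a.
Substituting: Mg sinθ = (1 + 0.5000)Ma, so a = g sinθ/(1 + 0.5000) = (9.81) sin 26.4° / 1.500 = 2.908 m/s².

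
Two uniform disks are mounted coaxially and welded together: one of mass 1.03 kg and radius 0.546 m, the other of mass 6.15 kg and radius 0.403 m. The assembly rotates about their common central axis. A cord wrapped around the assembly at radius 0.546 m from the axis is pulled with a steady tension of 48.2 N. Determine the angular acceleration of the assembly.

α ≈ 40.3 rad/s²

I = ½M₁R₁² + ½M₂R₂² = ½(1.03)(0.546)² + ½(6.15)(0.403)² = 0.6529 kg·m².
τ = F r = (48.2)(0.546) = 26.32 N·m.
α = τ/I = 26.32/0.6529 = 40.31 rad/s².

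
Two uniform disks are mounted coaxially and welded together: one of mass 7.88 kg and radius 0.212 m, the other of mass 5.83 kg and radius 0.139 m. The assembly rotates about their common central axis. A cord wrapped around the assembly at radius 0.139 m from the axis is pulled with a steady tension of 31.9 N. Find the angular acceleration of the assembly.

α ≈ 19.0 rad/s²

I = ½M₁R₁² + ½M₂R₂² = ½(7.88)(0.212)² + ½(5.83)(0.139)² = 0.2334 kg·m².
τ = F r = (31.9)(0.139) = 4.434 N·m.
α = τ/I = 4.434/0.2334 = 19.00 rad/s².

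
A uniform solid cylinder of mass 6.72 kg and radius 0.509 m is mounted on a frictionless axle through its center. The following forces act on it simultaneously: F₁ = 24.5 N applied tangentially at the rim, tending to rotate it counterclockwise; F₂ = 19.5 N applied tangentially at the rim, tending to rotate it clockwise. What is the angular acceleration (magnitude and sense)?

α ≈ 2.92 rad/s², counterclockwise

I = ½MR² = (1/2)(6.72)(0.509)² = 0.8705 kg·m².
Taking counterclockwise as positive: τ₁ = +(24.5)(0.509) = +12.47 N·m; τ₂ = −(19.5)(0.509) = −9.925 N·m.
Net torque τ = 2.545 N·m.
α = τ/I = 2.545/0.8705 = 2.924 rad/s².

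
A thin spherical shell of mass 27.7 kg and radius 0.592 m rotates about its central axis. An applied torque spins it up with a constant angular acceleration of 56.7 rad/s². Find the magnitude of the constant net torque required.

τ ≈ 367 N·m

I = (2/3)MR² = (2/3)(27.7)(0.592)² = 6.472 kg·m².
τ = Iα = (6.472)(56.70) = 367.0 N·m.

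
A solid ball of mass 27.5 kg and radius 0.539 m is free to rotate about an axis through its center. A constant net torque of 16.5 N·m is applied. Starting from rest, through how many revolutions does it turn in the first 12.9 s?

I = (2/5)MR² = (2/5)(27.5)(0.539)² = 3.196 kg·m².
α = τ/I = 16.5/3.196 = 5.163 rad/s².
θ = ½αt² = ½(5.163)(12.9)² = 429.6 rad.
Revolutions = θ/(2π) = 68.37.

≈ 68.4 revolutions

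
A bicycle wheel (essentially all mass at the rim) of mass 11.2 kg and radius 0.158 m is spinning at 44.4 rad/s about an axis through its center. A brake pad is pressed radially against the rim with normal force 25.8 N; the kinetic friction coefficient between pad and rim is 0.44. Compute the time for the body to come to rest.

I = MR² = (11.2)(0.158)² = 0.2796 kg·m².
Friction force f = μN = (0.44)(25.8) = 11.35 N at the rim; torque magnitude τ = fR = 1.794 N·m, opposing ω.
|α| = τ/I = 1.794/0.2796 = 6.415 rad/s² (deceleration).
0 = ω₀ − |α|t ⇒ t = ω₀/|α| = 44.4/6.415 = 6.921 s.

t ≈ 6.92 s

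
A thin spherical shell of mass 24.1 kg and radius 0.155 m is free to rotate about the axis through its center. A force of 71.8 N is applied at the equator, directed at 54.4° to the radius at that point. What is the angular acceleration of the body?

I = (2/3)MR² = (2/3)(24.1)(0.155)² = 0.3860 kg·m².
Only the tangential component produces torque: τ = F R sinθ = (71.8)(0.155) sin 54.4° = 9.049 N·m.
From τ = Iα: α = 9.049/0.3860 = 23.44 rad/s².

α ≈ 23.4 rad/s²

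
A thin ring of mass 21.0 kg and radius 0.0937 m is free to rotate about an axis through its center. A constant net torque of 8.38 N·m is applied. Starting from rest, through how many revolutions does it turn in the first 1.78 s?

≈ 11.5 revolutions

I = MR² = (21.0)(0.0937)² = 0.1844 kg·m².
α = τ/I = 8.38/0.1844 = 45.45 rad/s².
θ = ½αt² = ½(45.45)(1.78)² = 72.00 rad.
Revolutions = θ/(2π) = 11.46.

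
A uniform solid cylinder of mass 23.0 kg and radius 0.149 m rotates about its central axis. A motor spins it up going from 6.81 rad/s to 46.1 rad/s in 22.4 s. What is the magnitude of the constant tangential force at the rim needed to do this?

I = ½MR² = (1/2)(23.0)(0.149)² = 0.2553 kg·m².
α = Δω/Δt = (46.1 − 6.81)/22.4 = 1.754 rad/s².
The required torque is τ = Iα = (0.2553)(1.754) = 0.4478 N·m.
A tangential force at the rim gives τ = FR, so F = τ/R = 0.4478/0.149 = 3.006 N.

F ≈ 3.01 N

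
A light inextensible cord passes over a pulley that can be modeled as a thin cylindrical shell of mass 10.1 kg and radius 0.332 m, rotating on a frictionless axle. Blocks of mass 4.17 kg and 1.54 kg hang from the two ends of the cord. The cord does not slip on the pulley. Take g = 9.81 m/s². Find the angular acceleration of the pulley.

I = MR² = (10.1)(0.332)² = 1.113 kg·m².
Heavier block: m₁g − T₁ = m₁a. Lighter block: T₂ − m₂g = m₂a.
Pulley: (T₁ − T₂)R = Iα = I(a/R), so T₁ − T₂ = (I/R²)a = 1·M_p a = 10.10·a.
Adding the three: (m₁ − m₂)g = (m₁ + m₂ + 10.10)a, so a = (4.17 − 1.54)(9.81)/(4.17 + 1.54 + 10.10) = 1.632 m/s².
α = a/R = 1.632/0.332 = 4.915 rad/s².

α ≈ 4.92 rad/s²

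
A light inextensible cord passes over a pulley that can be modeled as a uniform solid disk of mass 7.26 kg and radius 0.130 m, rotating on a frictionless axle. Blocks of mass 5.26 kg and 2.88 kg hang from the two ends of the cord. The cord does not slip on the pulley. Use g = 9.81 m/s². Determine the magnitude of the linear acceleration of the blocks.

a ≈ 1.98 m/s²

I = ½MR² = (1/2)(7.26)(0.130)² = 0.06135 kg·m².
Heavier block: m₁g − T₁ = m₁a. Lighter block: T₂ − m₂g = m₂a.
Pulley: (T₁ − T₂)R = Iα = I(a/R), so T₁ − T₂ = (I/R²)a = (1/2)M_p a = 3.630·a.
Adding the three: (m₁ − m₂)g = (m₁ + m₂ + 3.630)a, so a = (5.26 − 2.88)(9.81)/(5.26 + 2.88 + 3.630) = 1.984 m/s².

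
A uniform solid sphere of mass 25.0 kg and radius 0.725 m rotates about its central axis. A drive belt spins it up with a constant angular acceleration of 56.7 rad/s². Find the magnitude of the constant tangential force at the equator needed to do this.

I = (2/5)MR² = (2/5)(25.0)(0.725)² = 5.256 kg·m².
The required torque is τ = Iα = (5.256)(56.70) = 298.0 N·m.
A tangential force at the equator gives τ = FR, so F = τ/R = 298.0/0.725 = 411.1 N.

F ≈ 411 N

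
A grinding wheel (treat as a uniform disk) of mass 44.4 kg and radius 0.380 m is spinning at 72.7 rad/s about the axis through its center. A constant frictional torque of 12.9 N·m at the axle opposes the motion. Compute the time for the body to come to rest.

t ≈ 18.1 s

I = ½MR² = (1/2)(44.4)(0.380)² = 3.206 kg·m².
The net torque has magnitude 12.9 N·m, opposing ω.
|α| = τ/I = 12.90/3.206 = 4.024 rad/s² (deceleration).
0 = ω₀ − |α|t ⇒ t = ω₀/|α| = 72.7/4.024 = 18.07 s.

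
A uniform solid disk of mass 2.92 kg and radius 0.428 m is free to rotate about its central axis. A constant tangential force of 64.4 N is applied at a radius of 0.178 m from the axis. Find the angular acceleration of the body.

I = ½MR² = (1/2)(2.92)(0.428)² = 0.2674 kg·m².
τ = F·r = (64.4)(0.178) = 11.46 N·m.
Newton's second law for rotation, τ = Iα, gives α = τ/I = 11.46/0.2674 = 42.86 rad/s².

α ≈ 42.9 rad/s²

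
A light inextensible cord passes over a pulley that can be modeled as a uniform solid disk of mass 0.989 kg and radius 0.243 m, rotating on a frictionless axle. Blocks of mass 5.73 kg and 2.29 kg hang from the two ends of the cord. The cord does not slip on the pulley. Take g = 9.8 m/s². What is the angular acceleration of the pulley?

I = ½MR² = (1/2)(0.989)(0.243)² = 0.02920 kg·m².
Heavier block: m₁g − T₁ = m₁a. Lighter block: T₂ − m₂g = m₂a.
Pulley: (T₁ − T₂)R = Iα = I(a/R), so T₁ − T₂ = (I/R²)a = (1/2)M_p a = 0.4945·a.
Adding the three: (m₁ − m₂)g = (m₁ + m₂ + 0.4945)a, so a = (5.73 − 2.29)(9.8)/(5.73 + 2.29 + 0.4945) = 3.959 m/s².
α = a/R = 3.959/0.243 = 16.29 rad/s².

α ≈ 16.3 rad/s²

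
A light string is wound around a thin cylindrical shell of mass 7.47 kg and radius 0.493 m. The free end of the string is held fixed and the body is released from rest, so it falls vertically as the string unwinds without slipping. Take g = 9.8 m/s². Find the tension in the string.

T ≈ 36.6 N

Translation: Mg − T = Ma. Rotation about the center: TR = Iα with I = MR².
With a = αR: T = (I/R²)a = M a, so Mg = (1 + 1.000)Ma.
a = g/(1 + 1.000) = 9.8/2.000 = 4.900 m/s².
T = 1.000·M·a = (1.000)(7.47)(4.900) = 36.60 N.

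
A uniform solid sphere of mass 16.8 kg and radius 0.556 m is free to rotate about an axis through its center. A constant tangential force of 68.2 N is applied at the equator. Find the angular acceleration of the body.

I = (2/5)MR² = (2/5)(16.8)(0.556)² = 2.077 kg·m².
τ = F R = (68.2)(0.556) = 37.92 N·m.
From τ = Iα: α = 37.92/2.077 = 18.25 rad/s².

α ≈ 18.3 rad/s²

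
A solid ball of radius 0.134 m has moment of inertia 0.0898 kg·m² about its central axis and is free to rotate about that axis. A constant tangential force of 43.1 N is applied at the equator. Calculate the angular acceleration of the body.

τ = F R = (43.1)(0.134) = 5.775 N·m.
Newton's second law for rotation, τ = Iα, gives α = τ/I = 5.775/0.08980 = 64.31 rad/s².

α ≈ 64.3 rad/s²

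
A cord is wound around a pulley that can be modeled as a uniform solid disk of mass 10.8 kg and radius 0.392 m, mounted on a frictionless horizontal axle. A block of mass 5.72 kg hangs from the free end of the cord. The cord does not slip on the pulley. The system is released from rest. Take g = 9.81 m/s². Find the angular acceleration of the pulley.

I = ½MR² = (1/2)(10.8)(0.392)² = 0.8298 kg·m².
Block: mg − T = ma. Pulley: TR = Iα. No-slip: a = αR, so T = (I/R²)a = 5.400·a.
Then mg = (m + 5.400)a, so a = (5.72)(9.81)/(5.72 + 5.400) = 5.046 m/s².
α = a/R = 5.046/0.392 = 12.87 rad/s².

α ≈ 12.9 rad/s²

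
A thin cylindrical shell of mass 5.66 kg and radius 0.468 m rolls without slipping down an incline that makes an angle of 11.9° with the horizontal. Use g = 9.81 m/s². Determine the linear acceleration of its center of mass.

Translation along the incline: Mg sinθ − f = Ma.
Rotation about the center: fR = Iα with I = MR². No-slip gives a = αR, so f = (I/R²)a = M a.
Substituting: Mg sinθ = (1 + 1.000)Ma, so a = g sinθ/(1 + 1.000) = (9.81) sin 11.9° / 2.000 = 1.011 m/s².

a ≈ 1.01 m/s²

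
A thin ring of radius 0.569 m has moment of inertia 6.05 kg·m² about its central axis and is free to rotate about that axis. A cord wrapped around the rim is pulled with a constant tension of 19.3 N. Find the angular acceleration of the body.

α ≈ 1.82 rad/s²

τ = F R = (19.3)(0.569) = 10.98 N·m.
From τ = Iα: α = 10.98/6.050 = 1.815 rad/s².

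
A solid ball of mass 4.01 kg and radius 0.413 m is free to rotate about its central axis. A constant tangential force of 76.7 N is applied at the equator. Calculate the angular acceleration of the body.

α ≈ 116 rad/s²

I = (2/5)MR² = (2/5)(4.01)(0.413)² = 0.2736 kg·m².
τ = F R = (76.7)(0.413) = 31.68 N·m.
Newton's second law for rotation, τ = Iα, gives α = τ/I = 31.68/0.2736 = 115.8 rad/s².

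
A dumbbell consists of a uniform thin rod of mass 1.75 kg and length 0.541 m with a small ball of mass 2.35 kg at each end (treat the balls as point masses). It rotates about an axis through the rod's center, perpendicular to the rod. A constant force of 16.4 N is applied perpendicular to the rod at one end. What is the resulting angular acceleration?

I_rod = (1/12)ML² = (1/12)(1.75)(0.541)² = 0.04268 kg·m².
I_balls = 2·m·(L/2)² = 2(2.35)(0.2705)² = 0.3439 kg·m².
Total I = 0.3866 kg·m².
τ = F·(L/2) = (16.4)(0.271) = 4.436 N·m.
α = τ/I = 4.436/0.3866 = 11.48 rad/s².

α ≈ 11.5 rad/s²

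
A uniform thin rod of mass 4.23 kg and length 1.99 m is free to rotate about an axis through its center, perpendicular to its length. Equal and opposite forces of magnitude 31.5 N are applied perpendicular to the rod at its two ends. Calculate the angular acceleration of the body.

α ≈ 44.9 rad/s²

I = (1/12)ML² = (1/12)(4.23)(1.99)² = 1.396 kg·m².
The couple gives τ = F·(L/2) + F·(L/2) = F L = (31.5)(1.99) = 62.69 N·m.
Newton's second law for rotation, τ = Iα, gives α = τ/I = 62.69/1.396 = 44.91 rad/s².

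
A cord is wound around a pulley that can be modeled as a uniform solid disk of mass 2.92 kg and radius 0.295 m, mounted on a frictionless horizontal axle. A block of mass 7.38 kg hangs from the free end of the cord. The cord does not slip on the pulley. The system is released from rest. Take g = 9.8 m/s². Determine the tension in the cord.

T ≈ 11.9 N

I = ½MR² = (1/2)(2.92)(0.295)² = 0.1271 kg·m².
Block: mg − T = ma. Pulley: TR = Iα. No-slip: a = αR, so T = (I/R²)a = 1.460·a.
Then mg = (m + 1.460)a, so a = (7.38)(9.8)/(7.38 + 1.460) = 8.181 m/s².
T = 1.460·a = 11.94 N.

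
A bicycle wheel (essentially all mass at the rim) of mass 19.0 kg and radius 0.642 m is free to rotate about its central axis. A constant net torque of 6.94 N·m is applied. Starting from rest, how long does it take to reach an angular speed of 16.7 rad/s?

I = MR² = (19.0)(0.642)² = 7.831 kg·m².
α = τ/I = 6.94/7.831 = 0.8862 rad/s².
ω = αt ⇒ t = ω/α = 16.7/0.8862 = 18.84 s.

t ≈ 18.8 s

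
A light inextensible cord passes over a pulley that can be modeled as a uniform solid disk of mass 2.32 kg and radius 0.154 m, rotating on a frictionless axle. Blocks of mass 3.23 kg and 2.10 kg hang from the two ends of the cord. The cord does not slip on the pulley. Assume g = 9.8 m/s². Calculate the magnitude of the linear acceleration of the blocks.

a ≈ 1.71 m/s²

I = ½MR² = (1/2)(2.32)(0.154)² = 0.02751 kg·m².
Heavier block: m₁g − T₁ = m₁a. Lighter block: T₂ − m₂g = m₂a.
Pulley: (T₁ − T₂)R = Iα = I(a/R), so T₁ − T₂ = (I/R²)a = (1/2)M_p a = 1.160·a.
Adding the three: (m₁ − m₂)g = (m₁ + m₂ + 1.160)a, so a = (3.23 − 2.10)(9.8)/(3.23 + 2.10 + 1.160) = 1.706 m/s².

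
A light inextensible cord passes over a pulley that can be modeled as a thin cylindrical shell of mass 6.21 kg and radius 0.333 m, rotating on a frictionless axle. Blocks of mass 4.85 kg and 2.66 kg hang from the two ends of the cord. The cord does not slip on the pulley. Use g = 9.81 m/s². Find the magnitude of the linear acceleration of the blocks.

I = MR² = (6.21)(0.333)² = 0.6886 kg·m².
Heavier block: m₁g − T₁ = m₁a. Lighter block: T₂ − m₂g = m₂a.
Pulley: (T₁ − T₂)R = Iα = I(a/R), so T₁ − T₂ = (I/R²)a = 1·M_p a = 6.210·a.
Adding the three: (m₁ − m₂)g = (m₁ + m₂ + 6.210)a, so a = (4.85 − 2.66)(9.81)/(4.85 + 2.66 + 6.210) = 1.566 m/s².

a ≈ 1.57 m/s²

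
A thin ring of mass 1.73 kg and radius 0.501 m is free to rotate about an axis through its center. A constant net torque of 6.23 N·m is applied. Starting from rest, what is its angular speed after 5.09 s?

ω ≈ 73.0 rad/s

I = MR² = (1.73)(0.501)² = 0.4342 kg·m².
α = τ/I = 6.23/0.4342 = 14.35 rad/s².
ω = ω₀ + αt = 0 + (14.35)(5.09) = 73.03 rad/s.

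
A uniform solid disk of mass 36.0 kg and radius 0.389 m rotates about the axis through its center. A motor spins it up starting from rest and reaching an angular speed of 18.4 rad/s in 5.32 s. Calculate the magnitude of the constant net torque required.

τ ≈ 9.42 N·m

I = ½MR² = (1/2)(36.0)(0.389)² = 2.724 kg·m².
α = Δω/Δt = (18.4 − 0)/5.32 = 3.459 rad/s².
τ = Iα = (2.724)(3.459) = 9.421 N·m.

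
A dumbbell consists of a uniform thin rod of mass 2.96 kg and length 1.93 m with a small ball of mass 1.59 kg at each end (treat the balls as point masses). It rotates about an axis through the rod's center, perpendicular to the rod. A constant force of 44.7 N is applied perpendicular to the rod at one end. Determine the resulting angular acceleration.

I_rod = (1/12)ML² = (1/12)(2.96)(1.93)² = 0.9188 kg·m².
I_balls = 2·m·(L/2)² = 2(1.59)(0.9650)² = 2.961 kg·m².
Total I = 3.880 kg·m².
τ = F·(L/2) = (44.7)(0.965) = 43.14 N·m.
α = τ/I = 43.14/3.880 = 11.12 rad/s².

α ≈ 11.1 rad/s²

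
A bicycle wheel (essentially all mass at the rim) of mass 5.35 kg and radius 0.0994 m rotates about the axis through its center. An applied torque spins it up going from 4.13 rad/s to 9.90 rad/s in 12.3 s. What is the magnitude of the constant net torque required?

I = MR² = (5.35)(0.0994)² = 0.05286 kg·m².
α = Δω/Δt = (9.90 − 4.13)/12.3 = 0.4691 rad/s².
τ = Iα = (0.05286)(0.4691) = 0.02480 N·m.

τ ≈ 0.0248 N·m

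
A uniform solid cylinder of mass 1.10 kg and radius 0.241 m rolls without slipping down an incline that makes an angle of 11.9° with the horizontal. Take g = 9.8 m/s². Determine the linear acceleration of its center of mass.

a ≈ 1.35 m/s²

Translation along the incline: Mg sinθ − f = Ma.
Rotation about the center: fR = Iα with I = ½MR². No-slip gives a = αR, so f = (I/R²)a = (1/2)M a.
Substituting: Mg sinθ = (1 + 0.5000)Ma, so a = g sinθ/(1 + 0.5000) = (9.8) sin 11.9° / 1.500 = 1.347 m/s².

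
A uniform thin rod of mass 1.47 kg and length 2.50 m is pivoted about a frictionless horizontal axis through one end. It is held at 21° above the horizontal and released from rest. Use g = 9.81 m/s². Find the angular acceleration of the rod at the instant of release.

α ≈ 5.50 rad/s²

About the pivot, I = (1/3)ML² = (1/3)(1.47)(2.50)² = 3.062 kg·m².
The weight acts at the center, a distance L/2 = 1.250 m from the pivot; τ = Mg(L/2) cos 21° = 16.83 N·m.
α = τ/I = 16.83/3.062 = 5.495 rad/s².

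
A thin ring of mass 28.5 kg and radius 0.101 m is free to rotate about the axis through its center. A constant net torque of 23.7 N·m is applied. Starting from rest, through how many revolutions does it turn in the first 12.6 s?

I = MR² = (28.5)(0.101)² = 0.2907 kg·m².
α = τ/I = 23.7/0.2907 = 81.52 rad/s².
θ = ½αt² = ½(81.52)(12.6)² = 6471 rad.
Revolutions = θ/(2π) = 1030.

≈ 1030 revolutions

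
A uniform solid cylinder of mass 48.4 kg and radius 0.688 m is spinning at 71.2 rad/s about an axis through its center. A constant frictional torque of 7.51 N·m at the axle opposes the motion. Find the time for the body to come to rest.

t ≈ 109 s

I = ½MR² = (1/2)(48.4)(0.688)² = 11.45 kg·m².
The net torque has magnitude 7.51 N·m, opposing ω.
|α| = τ/I = 7.510/11.45 = 0.6556 rad/s² (deceleration).
0 = ω₀ − |α|t ⇒ t = ω₀/|α| = 71.2/0.6556 = 108.6 s.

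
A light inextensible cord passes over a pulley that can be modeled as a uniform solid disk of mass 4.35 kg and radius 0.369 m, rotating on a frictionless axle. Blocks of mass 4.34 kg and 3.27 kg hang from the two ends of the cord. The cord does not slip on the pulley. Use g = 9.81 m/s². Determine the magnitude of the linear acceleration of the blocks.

I = ½MR² = (1/2)(4.35)(0.369)² = 0.2962 kg·m².
Heavier block: m₁g − T₁ = m₁a. Lighter block: T₂ − m₂g = m₂a.
Pulley: (T₁ − T₂)R = Iα = I(a/R), so T₁ − T₂ = (I/R²)a = (1/2)M_p a = 2.175·a.
Adding the three: (m₁ − m₂)g = (m₁ + m₂ + 2.175)a, so a = (4.34 − 3.27)(9.81)/(4.34 + 3.27 + 2.175) = 1.073 m/s².

a ≈ 1.07 m/s²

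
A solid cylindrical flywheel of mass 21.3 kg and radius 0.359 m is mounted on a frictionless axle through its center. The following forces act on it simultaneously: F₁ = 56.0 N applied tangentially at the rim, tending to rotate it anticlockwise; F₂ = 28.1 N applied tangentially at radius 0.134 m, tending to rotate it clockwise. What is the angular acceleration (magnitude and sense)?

I = ½MR² = (1/2)(21.3)(0.359)² = 1.373 kg·m².
Taking anticlockwise as positive: τ₁ = +(56.0)(0.359) = +20.10 N·m; τ₂ = −(28.1)(0.134) = −3.765 N·m.
Net torque τ = 16.34 N·m.
α = τ/I = 16.34/1.373 = 11.90 rad/s².

α ≈ 11.9 rad/s², anticlockwise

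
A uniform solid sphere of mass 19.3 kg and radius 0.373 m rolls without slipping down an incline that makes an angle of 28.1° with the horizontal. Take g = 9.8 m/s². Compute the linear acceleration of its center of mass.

a ≈ 3.30 m/s²

Translation along the incline: Mg sinθ − f = Ma.
Rotation about the center: fR = Iα with I = (2/5)MR². No-slip gives a = αR, so f = (I/R²)a = (2/5)M a.
Substituting: Mg sinθ = (1 + 0.4000)Ma, so a = g sinθ/(1 + 0.4000) = (9.8) sin 28.1° / 1.400 = 3.297 m/s².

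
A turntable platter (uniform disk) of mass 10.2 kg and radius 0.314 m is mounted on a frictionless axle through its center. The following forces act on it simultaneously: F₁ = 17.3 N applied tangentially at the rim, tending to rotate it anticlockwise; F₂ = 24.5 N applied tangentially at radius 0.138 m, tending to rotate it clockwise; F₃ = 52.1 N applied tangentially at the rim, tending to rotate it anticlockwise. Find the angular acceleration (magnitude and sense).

I = ½MR² = (1/2)(10.2)(0.314)² = 0.5028 kg·m².
Taking anticlockwise as positive: τ₁ = +(17.3)(0.314) = +5.432 N·m; τ₂ = −(24.5)(0.138) = −3.381 N·m; τ₃ = +(52.1)(0.314) = +16.36 N·m.
Net torque τ = 18.41 N·m.
α = τ/I = 18.41/0.5028 = 36.61 rad/s².

α ≈ 36.6 rad/s², anticlockwise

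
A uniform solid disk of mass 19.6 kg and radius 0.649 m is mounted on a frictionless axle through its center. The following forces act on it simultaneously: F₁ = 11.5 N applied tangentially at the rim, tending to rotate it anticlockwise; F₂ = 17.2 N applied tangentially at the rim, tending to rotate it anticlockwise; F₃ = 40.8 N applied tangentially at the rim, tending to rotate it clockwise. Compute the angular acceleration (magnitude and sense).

α ≈ 1.90 rad/s², clockwise

I = ½MR² = (1/2)(19.6)(0.649)² = 4.128 kg·m².
Taking anticlockwise as positive: τ₁ = +(11.5)(0.649) = +7.463 N·m; τ₂ = +(17.2)(0.649) = +11.16 N·m; τ₃ = −(40.8)(0.649) = −26.48 N·m.
Net torque τ = -7.853 N·m.
α = τ/I = -7.853/4.128 = -1.902 rad/s².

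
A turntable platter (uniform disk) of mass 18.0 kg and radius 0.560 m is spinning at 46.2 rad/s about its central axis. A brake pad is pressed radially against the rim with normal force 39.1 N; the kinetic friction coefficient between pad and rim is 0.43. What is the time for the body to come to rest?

I = ½MR² = (1/2)(18.0)(0.560)² = 2.822 kg·m².
Friction force f = μN = (0.43)(39.1) = 16.81 N at the rim; torque magnitude τ = fR = 9.415 N·m, opposing ω.
|α| = τ/I = 9.415/2.822 = 3.336 rad/s² (deceleration).
0 = ω₀ − |α|t ⇒ t = ω₀/|α| = 46.2/3.336 = 13.85 s.

t ≈ 13.8 s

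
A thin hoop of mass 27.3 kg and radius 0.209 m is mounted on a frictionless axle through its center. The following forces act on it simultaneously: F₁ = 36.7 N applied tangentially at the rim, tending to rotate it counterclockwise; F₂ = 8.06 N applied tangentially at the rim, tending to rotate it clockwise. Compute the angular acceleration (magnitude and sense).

I = MR² = (27.3)(0.209)² = 1.192 kg·m².
Taking counterclockwise as positive: τ₁ = +(36.7)(0.209) = +7.670 N·m; τ₂ = −(8.06)(0.209) = −1.685 N·m.
Net torque τ = 5.986 N·m.
α = τ/I = 5.986/1.192 = 5.020 rad/s².

α ≈ 5.02 rad/s², counterclockwise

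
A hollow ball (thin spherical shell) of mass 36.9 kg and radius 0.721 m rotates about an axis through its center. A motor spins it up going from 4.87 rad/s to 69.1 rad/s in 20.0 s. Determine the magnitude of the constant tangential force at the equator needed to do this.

I = (2/3)MR² = (2/3)(36.9)(0.721)² = 12.79 kg·m².
α = Δω/Δt = (69.1 − 4.87)/20.0 = 3.211 rad/s².
The required torque is τ = Iα = (12.79)(3.211) = 41.07 N·m.
A tangential force at the equator gives τ = FR, so F = τ/R = 41.07/0.721 = 56.96 N.

F ≈ 57.0 N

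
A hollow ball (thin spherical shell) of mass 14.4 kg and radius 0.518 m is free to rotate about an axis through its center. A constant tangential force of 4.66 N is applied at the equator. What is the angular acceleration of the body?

I = (2/3)MR² = (2/3)(14.4)(0.518)² = 2.576 kg·m².
τ = F R = (4.66)(0.518) = 2.414 N·m.
From τ = Iα: α = 2.414/2.576 = 0.9371 rad/s².

α ≈ 0.937 rad/s²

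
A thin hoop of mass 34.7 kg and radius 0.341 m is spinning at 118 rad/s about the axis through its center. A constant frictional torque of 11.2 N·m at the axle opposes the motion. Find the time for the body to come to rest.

t ≈ 42.5 s

I = MR² = (34.7)(0.341)² = 4.035 kg·m².
The net torque has magnitude 11.2 N·m, opposing ω.
|α| = τ/I = 11.20/4.035 = 2.776 rad/s² (deceleration).
0 = ω₀ − |α|t ⇒ t = ω₀/|α| = 118/2.776 = 42.51 s.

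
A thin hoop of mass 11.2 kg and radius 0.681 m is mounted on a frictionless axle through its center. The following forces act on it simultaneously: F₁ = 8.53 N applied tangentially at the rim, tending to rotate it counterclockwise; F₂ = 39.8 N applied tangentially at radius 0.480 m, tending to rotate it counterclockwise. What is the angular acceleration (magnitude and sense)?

α ≈ 4.80 rad/s², counterclockwise

I = MR² = (11.2)(0.681)² = 5.194 kg·m².
Taking counterclockwise as positive: τ₁ = +(8.53)(0.681) = +5.809 N·m; τ₂ = +(39.8)(0.480) = +19.10 N·m.
Net torque τ = 24.91 N·m.
α = τ/I = 24.91/5.194 = 4.796 rad/s².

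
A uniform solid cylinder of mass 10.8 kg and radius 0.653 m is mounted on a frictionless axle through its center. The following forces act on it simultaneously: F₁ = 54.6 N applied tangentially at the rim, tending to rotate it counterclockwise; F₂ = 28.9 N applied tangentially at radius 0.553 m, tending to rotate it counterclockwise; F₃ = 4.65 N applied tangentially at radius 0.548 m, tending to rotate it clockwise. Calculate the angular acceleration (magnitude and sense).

I = ½MR² = (1/2)(10.8)(0.653)² = 2.303 kg·m².
Taking counterclockwise as positive: τ₁ = +(54.6)(0.653) = +35.65 N·m; τ₂ = +(28.9)(0.553) = +15.98 N·m; τ₃ = −(4.65)(0.548) = −2.548 N·m.
Net torque τ = 49.09 N·m.
α = τ/I = 49.09/2.303 = 21.32 rad/s².

α ≈ 21.3 rad/s², counterclockwise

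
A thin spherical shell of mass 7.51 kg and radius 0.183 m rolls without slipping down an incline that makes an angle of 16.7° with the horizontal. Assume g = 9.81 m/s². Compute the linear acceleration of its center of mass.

Translation along the incline: Mg sinθ − f = Ma.
Rotation about the center: fR = Iα with I = (2/3)MR². No-slip gives a = αR, so f = (I/R²)a = (2/3)M a.
Substituting: Mg sinθ = (1 + 0.6667)Ma, so a = g sinθ/(1 + 0.6667) = (9.81) sin 16.7° / 1.667 = 1.691 m/s².

a ≈ 1.69 m/s²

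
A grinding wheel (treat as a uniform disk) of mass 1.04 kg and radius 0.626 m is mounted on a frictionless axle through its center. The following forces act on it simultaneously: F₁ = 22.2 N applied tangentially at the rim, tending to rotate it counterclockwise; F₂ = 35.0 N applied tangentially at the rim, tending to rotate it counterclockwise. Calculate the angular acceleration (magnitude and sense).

I = ½MR² = (1/2)(1.04)(0.626)² = 0.2038 kg·m².
Taking counterclockwise as positive: τ₁ = +(22.2)(0.626) = +13.90 N·m; τ₂ = +(35.0)(0.626) = +21.91 N·m.
Net torque τ = 35.81 N·m.
α = τ/I = 35.81/0.2038 = 175.7 rad/s².

α ≈ 176 rad/s², counterclockwise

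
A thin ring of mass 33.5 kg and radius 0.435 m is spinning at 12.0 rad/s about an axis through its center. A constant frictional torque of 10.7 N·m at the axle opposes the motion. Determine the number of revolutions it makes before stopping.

I = MR² = (33.5)(0.435)² = 6.339 kg·m².
The net torque has magnitude 10.7 N·m, opposing ω.
|α| = τ/I = 10.70/6.339 = 1.688 rad/s² (deceleration).
ω² = ω₀² − 2|α|θ with ω = 0 ⇒ θ = ω₀²/(2|α|) = 42.66 rad = 6.789 rev.

≈ 6.79 revolutions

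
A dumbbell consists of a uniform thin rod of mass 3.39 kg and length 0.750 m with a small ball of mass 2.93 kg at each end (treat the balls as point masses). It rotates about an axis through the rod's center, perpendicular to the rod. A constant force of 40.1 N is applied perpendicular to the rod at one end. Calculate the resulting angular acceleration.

α ≈ 15.3 rad/s²

I_rod = (1/12)ML² = (1/12)(3.39)(0.750)² = 0.1589 kg·m².
I_balls = 2·m·(L/2)² = 2(2.93)(0.3750)² = 0.8241 kg·m².
Total I = 0.9830 kg·m².
τ = F·(L/2) = (40.1)(0.375) = 15.04 N·m.
α = τ/I = 15.04/0.9830 = 15.30 rad/s².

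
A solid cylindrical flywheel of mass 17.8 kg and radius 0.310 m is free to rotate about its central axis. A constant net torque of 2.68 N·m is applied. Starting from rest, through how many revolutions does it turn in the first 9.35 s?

I = ½MR² = (1/2)(17.8)(0.310)² = 0.8553 kg·m².
α = τ/I = 2.68/0.8553 = 3.133 rad/s².
θ = ½αt² = ½(3.133)(9.35)² = 137.0 rad.
Revolutions = θ/(2π) = 21.80.

≈ 21.8 revolutions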